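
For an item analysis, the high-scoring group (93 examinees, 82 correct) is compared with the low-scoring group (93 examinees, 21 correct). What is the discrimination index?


p_upper = 82/93 = 0.8817
p_lower = 21/93 = 0.2258
D = 0.8817 - 0.2258 = 0.6559

0.6559


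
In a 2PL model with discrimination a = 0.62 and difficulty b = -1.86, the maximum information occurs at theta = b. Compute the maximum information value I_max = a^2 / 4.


For 2PL, max info at theta = b = -1.86
I_max = a^2 / 4 = 0.62^2 / 4
= 0.3844 / 4
I_max = 0.0961

0.0961


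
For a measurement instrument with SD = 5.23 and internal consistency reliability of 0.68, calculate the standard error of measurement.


SEM = SD * sqrt(1 - rxx)
SEM = 5.23 * sqrt(1 - 0.68)
SEM = 5.23 * sqrt(0.32) = 5.23 * 0.565685
SEM = 2.9585

2.9585


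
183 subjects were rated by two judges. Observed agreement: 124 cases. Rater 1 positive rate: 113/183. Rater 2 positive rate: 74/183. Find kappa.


P_o = 124/183 = 0.677596
P_e = (113*74 + 70*109) / 33489 = 0.47753
kappa = (P_o - P_e) / (1 - P_e)
kappa = (0.677596 - 0.47753) / (1 - 0.47753)
kappa = 0.3829

0.3829


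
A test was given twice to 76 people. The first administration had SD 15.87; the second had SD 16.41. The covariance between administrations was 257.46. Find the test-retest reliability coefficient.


r = cov(X,Y) / (SD_X * SD_Y)
r = 257.46 / (15.87 * 16.41)
r = 257.46 / 260.4267
r = 0.9886

0.9886


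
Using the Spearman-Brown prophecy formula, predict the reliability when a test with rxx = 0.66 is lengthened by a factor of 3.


r_new = (n * rxx) / (1 + (n-1) * rxx)
r_new = (3 * 0.66) / (1 + 2 * 0.66)
r_new = 1.98 / 2.32
r_new = 0.8534

0.8534


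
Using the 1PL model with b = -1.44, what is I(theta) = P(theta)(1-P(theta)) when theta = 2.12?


P = 1/(1+exp(-(2.12--1.44))) = 0.9723
I = P*(1-P) = 0.9723 * 0.0277
I = 0.0269

0.0269


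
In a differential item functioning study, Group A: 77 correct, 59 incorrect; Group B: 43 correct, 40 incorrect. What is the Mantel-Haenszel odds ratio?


Odds_A = 77/59 = 1.3051
Odds_B = 43/40 = 1.075
OR = Odds_A / Odds_B = 1.3051 / 1.075
Exactly, OR = (77 * 40) / (59 * 43) = 3080 / 2537
OR = 1.214

1.214


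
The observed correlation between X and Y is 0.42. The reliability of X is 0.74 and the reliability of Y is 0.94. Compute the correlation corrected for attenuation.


r_corrected = rxy / sqrt(rxx * ryy)
= 0.42 / sqrt(0.74 * 0.94)
= 0.42 / sqrt(0.6956)
= 0.42 / 0.834026
r_corrected = 0.5036

0.5036


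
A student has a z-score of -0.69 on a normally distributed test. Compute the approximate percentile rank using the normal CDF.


CDF(z) = 0.5 * (1 + erf(z/sqrt(2)))
erf(-0.4879) = -0.5098
CDF = 0.2451
Percentile rank = 0.2451 * 100 = 24.51

24.51


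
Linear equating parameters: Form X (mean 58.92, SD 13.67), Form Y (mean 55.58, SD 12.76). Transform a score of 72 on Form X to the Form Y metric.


slope = SD_Y / SD_X = 12.76 / 13.67 ~ 0.9334
intercept = mean_Y - slope * mean_X = 55.58 - (12.76 / 13.67) * 58.92 ~ 0.5823
Y = slope * X + intercept. To avoid rounding drift from the rounded slope/intercept, evaluate the equivalent form Y = mean_Y + SD_Y * (X - mean_X) / SD_X at full precision:
Y = 55.58 + 12.76 * (72 - 58.92) / 13.67
Y = 55.58 + 12.76 * 13.08 / 13.67
Y = 55.58 + 166.9008 / 13.67
Y = 55.58 + 12.2093
Y = 67.7893

67.7893


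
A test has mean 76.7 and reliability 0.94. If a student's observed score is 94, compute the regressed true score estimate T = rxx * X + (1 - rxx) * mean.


T_est = rxx * X + (1 - rxx) * mean
T_est = 0.94 * 94 + 0.06 * 76.7
T_est = 88.36 + 4.602
T_est = 92.962

92.962


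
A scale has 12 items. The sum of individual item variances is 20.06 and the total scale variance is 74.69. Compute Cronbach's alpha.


alpha = (k/(k-1)) * (1 - sum(si^2)/s_total^2)
= (12/11) * (1 - 20.06/74.69)
alpha = 0.7979

0.7979


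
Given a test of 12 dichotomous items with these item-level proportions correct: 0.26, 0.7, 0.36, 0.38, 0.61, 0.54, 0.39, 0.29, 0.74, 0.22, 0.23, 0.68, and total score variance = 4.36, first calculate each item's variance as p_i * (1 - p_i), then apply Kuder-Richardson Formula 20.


For each item, compute p_i * q_i:
  Item 1: 0.26 * 0.74 = 0.1924
  Item 2: 0.7 * 0.3 = 0.21
  Item 3: 0.36 * 0.64 = 0.2304
  Item 4: 0.38 * 0.62 = 0.2356
  Item 5: 0.61 * 0.39 = 0.2379
  Item 6: 0.54 * 0.46 = 0.2484
  Item 7: 0.39 * 0.61 = 0.2379
  Item 8: 0.29 * 0.71 = 0.2059
  Item 9: 0.74 * 0.26 = 0.1924
  Item 10: 0.22 * 0.78 = 0.1716
  Item 11: 0.23 * 0.77 = 0.1771
  Item 12: 0.68 * 0.32 = 0.2176
Sum(p_i * q_i) = 0.1924 + 0.21 + 0.2304 + 0.2356 + 0.2379 + 0.2484 + 0.2379 + 0.2059 + 0.1924 + 0.1716 + 0.1771 + 0.2176 = 2.5572
KR-20 = (k/(k-1)) * (1 - Sum(p_i*q_i) / Var_total)
= (12/11) * (1 - 2.5572/4.36)
= 1.0909 * 0.4135
KR-20 = 0.4511

0.4511


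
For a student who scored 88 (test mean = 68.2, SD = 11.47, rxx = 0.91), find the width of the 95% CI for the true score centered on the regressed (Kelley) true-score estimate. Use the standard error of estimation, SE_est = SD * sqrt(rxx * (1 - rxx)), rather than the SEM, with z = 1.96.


True score estimate = 0.91*88 + 0.09*68.2 = 86.218
SE_est = SD * sqrt(rxx * (1 - rxx)) = 11.47 * sqrt(0.91 * 0.09) = 11.47 * sqrt(0.0819) = 3.282505
CI = T_est +/- z * SE_est, so width = 2 * z * SE_est = 2 * 1.96 * 3.282505
Width = 12.8674

12.8674


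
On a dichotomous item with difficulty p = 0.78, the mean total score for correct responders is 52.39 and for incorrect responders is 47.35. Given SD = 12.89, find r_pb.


q = 1 - p = 0.22
rpb = ((M1 - M0) / SD) * sqrt(p * q)
rpb = ((52.39 - 47.35) / 12.89) * sqrt(0.78 * 0.22)
rpb = 0.162

0.162


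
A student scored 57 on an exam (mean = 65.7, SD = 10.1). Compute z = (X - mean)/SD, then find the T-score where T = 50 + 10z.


z = (X - mean) / SD = (57 - 65.7) / 10.1
z = -8.7 / 10.1
z = -0.8614
T-score = T = 50 + 10z
Carry z at full precision (z = -8.7 / 10.1) into the conversion:
T-score = 50 + 10 * (-8.7 / 10.1) = 50 + -87 / 10.1
T-score = 50 + -8.6139
T-score = 41.3861

41.3861


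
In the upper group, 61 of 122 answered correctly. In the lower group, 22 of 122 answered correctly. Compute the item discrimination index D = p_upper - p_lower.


p_upper = 61/122 = 0.5
p_lower = 22/122 = 0.1803
D = 0.5 - 0.1803 = 0.3197

0.3197


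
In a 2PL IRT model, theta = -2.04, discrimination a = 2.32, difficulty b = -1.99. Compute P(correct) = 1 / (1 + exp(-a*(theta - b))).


a*(theta - b) = 2.32 * (-2.04 - -1.99) = -0.116
exp(--0.116) = 1.123
P = 1 / (1 + 1.123)
P = 0.471

0.471


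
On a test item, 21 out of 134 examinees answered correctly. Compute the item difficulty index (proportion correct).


Item difficulty p = number correct / total examinees
p = 21 / 134
p = 0.1567

0.1567


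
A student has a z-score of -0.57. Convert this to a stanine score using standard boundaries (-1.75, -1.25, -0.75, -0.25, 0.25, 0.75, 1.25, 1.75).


Stanine boundaries: [-1.75, -1.25, -0.75, -0.25, 0.25, 0.75, 1.25, 1.75]
z = -0.57
Check each boundary:
  z >= -1.75 -> could be stanine 2
  z >= -1.25 -> could be stanine 3
  z >= -0.75 -> could be stanine 4
  z < -0.25
  z < 0.25
  z < 0.75
  z < 1.25
  z < 1.75
Highest qualifying boundary gives stanine = 4

4


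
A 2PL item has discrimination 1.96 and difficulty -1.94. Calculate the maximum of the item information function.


For 2PL, max info at theta = b = -1.94
I_max = a^2 / 4 = 1.96^2 / 4
= 3.8416 / 4
I_max = 0.9604

0.9604


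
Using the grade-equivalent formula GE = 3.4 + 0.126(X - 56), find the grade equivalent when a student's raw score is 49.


raw - median = 49 - 56 = -7
slope * diff = 0.126 * -7 = -0.882
GE = 3.4 + -0.882
GE = 2.518

2.518


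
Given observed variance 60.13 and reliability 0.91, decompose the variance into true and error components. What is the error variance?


var_true = rxx * var_obs = 0.91 * 60.13 = 54.7183
var_error = var_obs - var_true
var_error = 60.13 - 54.7183
var_error = 5.4117

5.4117


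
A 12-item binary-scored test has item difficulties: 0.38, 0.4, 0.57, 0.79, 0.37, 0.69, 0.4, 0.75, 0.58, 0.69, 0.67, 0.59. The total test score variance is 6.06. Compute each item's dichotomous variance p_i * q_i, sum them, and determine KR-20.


For each item, compute p_i * q_i:
  Item 1: 0.38 * 0.62 = 0.2356
  Item 2: 0.4 * 0.6 = 0.24
  Item 3: 0.57 * 0.43 = 0.2451
  Item 4: 0.79 * 0.21 = 0.1659
  Item 5: 0.37 * 0.63 = 0.2331
  Item 6: 0.69 * 0.31 = 0.2139
  Item 7: 0.4 * 0.6 = 0.24
  Item 8: 0.75 * 0.25 = 0.1875
  Item 9: 0.58 * 0.42 = 0.2436
  Item 10: 0.69 * 0.31 = 0.2139
  Item 11: 0.67 * 0.33 = 0.2211
  Item 12: 0.59 * 0.41 = 0.2419
Sum(p_i * q_i) = 0.2356 + 0.24 + 0.2451 + 0.1659 + 0.2331 + 0.2139 + 0.24 + 0.1875 + 0.2436 + 0.2139 + 0.2211 + 0.2419 = 2.6816
KR-20 = (k/(k-1)) * (1 - Sum(p_i*q_i) / Var_total)
= (12/11) * (1 - 2.6816/6.06)
= 1.0909 * 0.5575
KR-20 = 0.6082

0.6082


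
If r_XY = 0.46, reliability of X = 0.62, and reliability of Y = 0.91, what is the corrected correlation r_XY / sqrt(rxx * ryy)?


r_corrected = rxy / sqrt(rxx * ryy)
= 0.46 / sqrt(0.62 * 0.91)
= 0.46 / sqrt(0.5642)
= 0.46 / 0.751132
r_corrected = 0.6124

0.6124


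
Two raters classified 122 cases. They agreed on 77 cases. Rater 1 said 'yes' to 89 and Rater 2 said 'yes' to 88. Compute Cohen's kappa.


P_o = 77/122 = 0.631148
P_e = (89*88 + 33*34) / 14884 = 0.601586
kappa = (P_o - P_e) / (1 - P_e)
kappa = (0.631148 - 0.601586) / (1 - 0.601586)
kappa = 0.0742

0.0742


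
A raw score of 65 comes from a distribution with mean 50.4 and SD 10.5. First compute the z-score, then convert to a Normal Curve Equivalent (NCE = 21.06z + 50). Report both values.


z = (X - mean) / SD = (65 - 50.4) / 10.5
z = 14.6 / 10.5
z = 1.3905
NCE = NCE = 21.06z + 50
Carry z at full precision (z = 14.6 / 10.5) into the conversion:
NCE = 21.06 * (14.6 / 10.5) + 50 = 307.476 / 10.5 + 50
NCE = 29.2834 + 50
NCE = 79.2834

79.2834


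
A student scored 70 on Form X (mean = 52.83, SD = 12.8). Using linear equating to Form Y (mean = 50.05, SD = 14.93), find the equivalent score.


slope = SD_Y / SD_X = 14.93 / 12.8 ~ 1.1664
intercept = mean_Y - slope * mean_X = 50.05 - (14.93 / 12.8) * 52.83 ~ -11.5712
Y = slope * X + intercept. To avoid rounding drift from the rounded slope/intercept, evaluate the equivalent form Y = mean_Y + SD_Y * (X - mean_X) / SD_X at full precision:
Y = 50.05 + 14.93 * (70 - 52.83) / 12.8
Y = 50.05 + 14.93 * 17.17 / 12.8
Y = 50.05 + 256.3481 / 12.8
Y = 50.05 + 20.0272
Y = 70.0772

70.0772


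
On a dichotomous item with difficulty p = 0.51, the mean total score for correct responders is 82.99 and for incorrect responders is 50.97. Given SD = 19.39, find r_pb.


q = 1 - p = 0.49
rpb = ((M1 - M0) / SD) * sqrt(p * q)
rpb = ((82.99 - 50.97) / 19.39) * sqrt(0.51 * 0.49)
rpb = 0.8255

0.8255


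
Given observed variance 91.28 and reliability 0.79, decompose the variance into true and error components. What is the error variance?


var_true = rxx * var_obs = 0.79 * 91.28 = 72.1112
var_error = var_obs - var_true
var_error = 91.28 - 72.1112
var_error = 19.1688

19.1688


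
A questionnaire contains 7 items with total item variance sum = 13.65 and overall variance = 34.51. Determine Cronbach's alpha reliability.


alpha = (k/(k-1)) * (1 - sum(si^2)/s_total^2)
= (7/6) * (1 - 13.65/34.51)
alpha = 0.7052

0.7052


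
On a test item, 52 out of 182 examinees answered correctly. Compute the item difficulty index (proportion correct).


Item difficulty p = number correct / total examinees
p = 52 / 182
p = 0.2857

0.2857


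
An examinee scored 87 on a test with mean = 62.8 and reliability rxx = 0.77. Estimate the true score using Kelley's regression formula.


T_est = rxx * X + (1 - rxx) * mean
T_est = 0.77 * 87 + 0.23 * 62.8
T_est = 66.99 + 14.444
T_est = 81.434

81.434


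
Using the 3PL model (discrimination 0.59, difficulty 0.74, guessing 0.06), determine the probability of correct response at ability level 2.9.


logit = 0.59*(2.9 - 0.74) = 1.2744
P* = 1/(1 + exp(-1.2744)) = 0.7815
P = 0.06 + (1 - 0.06) * 0.7815
P = 0.7946

0.7946


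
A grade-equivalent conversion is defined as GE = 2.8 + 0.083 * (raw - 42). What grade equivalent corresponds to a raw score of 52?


raw - median = 52 - 42 = 10
slope * diff = 0.083 * 10 = 0.83
GE = 2.8 + 0.83
GE = 3.63

3.63


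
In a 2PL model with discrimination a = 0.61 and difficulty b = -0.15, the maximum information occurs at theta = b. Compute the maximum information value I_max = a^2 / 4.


For 2PL, max info at theta = b = -0.15
I_max = a^2 / 4 = 0.61^2 / 4
= 0.3721 / 4
I_max = 0.093

0.093


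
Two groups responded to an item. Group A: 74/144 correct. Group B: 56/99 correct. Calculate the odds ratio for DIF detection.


Odds_A = 74/70 = 1.0571
Odds_B = 56/43 = 1.3023
OR = Odds_A / Odds_B = 1.0571 / 1.3023
Exactly, OR = (74 * 43) / (70 * 56) = 3182 / 3920
OR = 0.8117

0.8117


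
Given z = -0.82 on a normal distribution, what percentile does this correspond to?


CDF(z) = 0.5 * (1 + erf(z/sqrt(2)))
erf(-0.5798) = -0.5878
CDF = 0.2061
Percentile rank = 0.2061 * 100 = 20.61

20.61


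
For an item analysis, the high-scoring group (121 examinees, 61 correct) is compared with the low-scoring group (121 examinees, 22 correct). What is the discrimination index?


p_upper = 61/121 = 0.5041
p_lower = 22/121 = 0.1818
D = 0.5041 - 0.1818 = 0.3223

0.3223


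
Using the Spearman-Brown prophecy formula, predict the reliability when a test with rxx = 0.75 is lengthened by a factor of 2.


r_new = (n * rxx) / (1 + (n-1) * rxx)
r_new = (2 * 0.75) / (1 + 1 * 0.75)
r_new = 1.5 / 1.75
r_new = 0.8571

0.8571


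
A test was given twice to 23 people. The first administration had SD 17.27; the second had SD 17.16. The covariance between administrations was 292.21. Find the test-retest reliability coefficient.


r = cov(X,Y) / (SD_X * SD_Y)
r = 292.21 / (17.27 * 17.16)
r = 292.21 / 296.3532
r = 0.986

0.986


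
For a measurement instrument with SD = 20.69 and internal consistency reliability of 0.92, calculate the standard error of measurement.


SEM = SD * sqrt(1 - rxx)
SEM = 20.69 * sqrt(1 - 0.92)
SEM = 20.69 * sqrt(0.08) = 20.69 * 0.282843
SEM = 5.852

5.852


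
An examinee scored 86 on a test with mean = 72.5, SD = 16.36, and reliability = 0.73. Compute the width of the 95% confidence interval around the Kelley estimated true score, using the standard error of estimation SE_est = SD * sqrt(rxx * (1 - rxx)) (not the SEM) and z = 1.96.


True score estimate = 0.73*86 + 0.27*72.5 = 82.355
SE_est = SD * sqrt(rxx * (1 - rxx)) = 16.36 * sqrt(0.73 * 0.27) = 16.36 * sqrt(0.1971) = 7.263177
CI = T_est +/- z * SE_est, so width = 2 * z * SE_est = 2 * 1.96 * 7.263177
Width = 28.4717

28.4717


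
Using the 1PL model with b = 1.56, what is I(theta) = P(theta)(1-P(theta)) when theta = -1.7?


P = 1/(1+exp(-(-1.7-1.56))) = 0.037
I = P*(1-P) = 0.037 * 0.963
I = 0.0356

0.0356


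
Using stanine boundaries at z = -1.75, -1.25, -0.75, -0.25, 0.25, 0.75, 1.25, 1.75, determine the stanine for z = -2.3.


Stanine boundaries: [-1.75, -1.25, -0.75, -0.25, 0.25, 0.75, 1.25, 1.75]
z = -2.3
Check each boundary:
  z < -1.75
  z < -1.25
  z < -0.75
  z < -0.25
  z < 0.25
  z < 0.75
  z < 1.25
  z < 1.75
Highest qualifying boundary gives stanine = 1

1


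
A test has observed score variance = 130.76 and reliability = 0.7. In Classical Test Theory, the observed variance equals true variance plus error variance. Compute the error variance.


var_true = rxx * var_obs = 0.7 * 130.76 = 91.532
var_error = var_obs - var_true
var_error = 130.76 - 91.532
var_error = 39.228

39.228


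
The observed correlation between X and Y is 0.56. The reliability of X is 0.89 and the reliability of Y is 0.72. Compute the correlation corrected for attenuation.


r_corrected = rxy / sqrt(rxx * ryy)
= 0.56 / sqrt(0.89 * 0.72)
= 0.56 / sqrt(0.6408)
= 0.56 / 0.8005
r_corrected = 0.6996

0.6996


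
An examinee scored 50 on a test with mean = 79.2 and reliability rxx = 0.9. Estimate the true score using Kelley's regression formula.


T_est = rxx * X + (1 - rxx) * mean
T_est = 0.9 * 50 + 0.1 * 79.2
T_est = 45.0 + 7.92
T_est = 52.92

52.92


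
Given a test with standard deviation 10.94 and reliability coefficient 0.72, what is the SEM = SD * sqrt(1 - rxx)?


SEM = SD * sqrt(1 - rxx)
SEM = 10.94 * sqrt(1 - 0.72)
SEM = 10.94 * sqrt(0.28) = 10.94 * 0.52915
SEM = 5.7889

5.7889


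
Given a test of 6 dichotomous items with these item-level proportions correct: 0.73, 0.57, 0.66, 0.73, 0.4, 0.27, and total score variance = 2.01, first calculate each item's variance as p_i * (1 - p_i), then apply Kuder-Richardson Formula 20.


For each item, compute p_i * q_i:
  Item 1: 0.73 * 0.27 = 0.1971
  Item 2: 0.57 * 0.43 = 0.2451
  Item 3: 0.66 * 0.34 = 0.2244
  Item 4: 0.73 * 0.27 = 0.1971
  Item 5: 0.4 * 0.6 = 0.24
  Item 6: 0.27 * 0.73 = 0.1971
Sum(p_i * q_i) = 0.1971 + 0.2451 + 0.2244 + 0.1971 + 0.24 + 0.1971 = 1.3008
KR-20 = (k/(k-1)) * (1 - Sum(p_i*q_i) / Var_total)
= (6/5) * (1 - 1.3008/2.01)
= 1.2 * 0.3528
KR-20 = 0.4234

0.4234


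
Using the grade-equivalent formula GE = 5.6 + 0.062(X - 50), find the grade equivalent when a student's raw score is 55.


raw - median = 55 - 50 = 5
slope * diff = 0.062 * 5 = 0.31
GE = 5.6 + 0.31
GE = 5.91

5.91


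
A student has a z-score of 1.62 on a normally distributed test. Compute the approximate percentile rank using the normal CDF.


CDF(z) = 0.5 * (1 + erf(z/sqrt(2)))
erf(1.1455) = 0.8948
CDF = 0.9474
Percentile rank = 0.9474 * 100 = 94.74

94.74


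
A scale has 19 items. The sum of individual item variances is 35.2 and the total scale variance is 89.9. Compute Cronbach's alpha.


alpha = (k/(k-1)) * (1 - sum(si^2)/s_total^2)
= (19/18) * (1 - 35.2/89.9)
alpha = 0.6423

0.6423


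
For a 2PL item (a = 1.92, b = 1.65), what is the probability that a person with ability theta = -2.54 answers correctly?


a*(theta - b) = 1.92 * (-2.54 - 1.65) = -8.0448
exp(--8.0448) = 3117.5415
P = 1 / (1 + 3117.5415)
P = 0.0003

0.0003


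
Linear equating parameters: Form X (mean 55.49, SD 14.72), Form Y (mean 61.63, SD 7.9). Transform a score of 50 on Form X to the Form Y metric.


slope = SD_Y / SD_X = 7.9 / 14.72 ~ 0.5367
intercept = mean_Y - slope * mean_X = 61.63 - (7.9 / 14.72) * 55.49 ~ 31.8494
Y = slope * X + intercept. To avoid rounding drift from the rounded slope/intercept, evaluate the equivalent form Y = mean_Y + SD_Y * (X - mean_X) / SD_X at full precision:
Y = 61.63 + 7.9 * (50 - 55.49) / 14.72
Y = 61.63 - 7.9 * 5.49 / 14.72
Y = 61.63 - 43.371 / 14.72
Y = 61.63 - 2.9464
Y = 58.6836

58.6836


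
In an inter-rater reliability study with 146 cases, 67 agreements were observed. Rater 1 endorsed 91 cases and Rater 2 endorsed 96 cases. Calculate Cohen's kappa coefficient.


P_o = 67/146 = 0.458904
P_e = (91*96 + 55*50) / 21316 = 0.538844
kappa = (P_o - P_e) / (1 - P_e)
kappa = (0.458904 - 0.538844) / (1 - 0.538844)
kappa = -0.1733

-0.1733


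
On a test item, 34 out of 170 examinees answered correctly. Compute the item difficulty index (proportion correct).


Item difficulty p = number correct / total examinees
p = 34 / 170
p = 0.2

0.2


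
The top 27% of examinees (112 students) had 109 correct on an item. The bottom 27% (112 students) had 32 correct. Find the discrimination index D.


p_upper = 109/112 = 0.9732
p_lower = 32/112 = 0.2857
D = 0.9732 - 0.2857 = 0.6875

0.6875


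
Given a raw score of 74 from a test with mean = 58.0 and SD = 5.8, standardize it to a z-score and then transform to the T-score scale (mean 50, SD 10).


z = (X - mean) / SD = (74 - 58.0) / 5.8
z = 16.0 / 5.8
z = 2.7586
T-score = T = 50 + 10z
Carry z at full precision (z = 16.0 / 5.8) into the conversion:
T-score = 50 + 10 * (16.0 / 5.8) = 50 + 160 / 5.8
T-score = 50 + 27.5862
T-score = 77.5862

77.5862


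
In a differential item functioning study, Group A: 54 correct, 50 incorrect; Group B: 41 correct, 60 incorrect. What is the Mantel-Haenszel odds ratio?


Odds_A = 54/50 = 1.08
Odds_B = 41/60 = 0.6833
OR = Odds_A / Odds_B = 1.08 / 0.6833
Exactly, OR = (54 * 60) / (50 * 41) = 3240 / 2050
OR = 1.5805

1.5805


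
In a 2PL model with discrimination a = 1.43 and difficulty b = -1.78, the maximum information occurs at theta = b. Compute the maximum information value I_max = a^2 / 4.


For 2PL, max info at theta = b = -1.78
I_max = a^2 / 4 = 1.43^2 / 4
= 2.0449 / 4
I_max = 0.5112

0.5112


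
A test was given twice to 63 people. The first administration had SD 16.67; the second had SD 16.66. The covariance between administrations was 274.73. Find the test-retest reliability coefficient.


r = cov(X,Y) / (SD_X * SD_Y)
r = 274.73 / (16.67 * 16.66)
r = 274.73 / 277.7222
r = 0.9892

0.9892


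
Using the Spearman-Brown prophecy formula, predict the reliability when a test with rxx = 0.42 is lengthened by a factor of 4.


r_new = (n * rxx) / (1 + (n-1) * rxx)
r_new = (4 * 0.42) / (1 + 3 * 0.42)
r_new = 1.68 / 2.26
r_new = 0.7434

0.7434


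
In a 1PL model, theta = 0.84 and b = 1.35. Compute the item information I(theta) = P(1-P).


P = 1/(1+exp(-(0.84-1.35))) = 0.3752
I = P*(1-P) = 0.3752 * 0.6248
I = 0.2344

0.2344


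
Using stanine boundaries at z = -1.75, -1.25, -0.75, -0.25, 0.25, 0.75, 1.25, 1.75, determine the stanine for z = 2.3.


Stanine boundaries: [-1.75, -1.25, -0.75, -0.25, 0.25, 0.75, 1.25, 1.75]
z = 2.3
Check each boundary:
  z >= -1.75 -> could be stanine 2
  z >= -1.25 -> could be stanine 3
  z >= -0.75 -> could be stanine 4
  z >= -0.25 -> could be stanine 5
  z >= 0.25 -> could be stanine 6
  z >= 0.75 -> could be stanine 7
  z >= 1.25 -> could be stanine 8
  z >= 1.75 -> could be stanine 9
Highest qualifying boundary gives stanine = 9

9


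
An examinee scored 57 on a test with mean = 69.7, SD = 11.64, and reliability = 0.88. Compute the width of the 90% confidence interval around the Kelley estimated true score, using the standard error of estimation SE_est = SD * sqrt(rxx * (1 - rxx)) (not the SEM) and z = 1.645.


True score estimate = 0.88*57 + 0.12*69.7 = 58.524
SE_est = SD * sqrt(rxx * (1 - rxx)) = 11.64 * sqrt(0.88 * 0.12) = 11.64 * sqrt(0.1056) = 3.782552
CI = T_est +/- z * SE_est, so width = 2 * z * SE_est = 2 * 1.645 * 3.782552
Width = 12.4446

12.4446


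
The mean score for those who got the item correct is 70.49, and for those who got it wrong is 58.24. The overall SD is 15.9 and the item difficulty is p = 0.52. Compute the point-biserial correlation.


q = 1 - p = 0.48
rpb = ((M1 - M0) / SD) * sqrt(p * q)
rpb = ((70.49 - 58.24) / 15.9) * sqrt(0.52 * 0.48)
rpb = 0.3849

0.3849


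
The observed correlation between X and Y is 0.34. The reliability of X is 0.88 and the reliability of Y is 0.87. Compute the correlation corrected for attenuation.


r_corrected = rxy / sqrt(rxx * ryy)
= 0.34 / sqrt(0.88 * 0.87)
= 0.34 / sqrt(0.7656)
= 0.34 / 0.874986
r_corrected = 0.3886

0.3886


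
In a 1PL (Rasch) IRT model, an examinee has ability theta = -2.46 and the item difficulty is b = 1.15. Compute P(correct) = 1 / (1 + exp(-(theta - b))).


theta - b = -2.46 - 1.15 = -3.61
exp(-(theta - b)) = exp(3.61) = 36.9661
P = 1 / (1 + 36.9661)
P = 0.0263

0.0263


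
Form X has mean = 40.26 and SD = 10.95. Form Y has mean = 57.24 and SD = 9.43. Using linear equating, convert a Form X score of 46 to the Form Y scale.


slope = SD_Y / SD_X = 9.43 / 10.95 ~ 0.8612
intercept = mean_Y - slope * mean_X = 57.24 - (9.43 / 10.95) * 40.26 ~ 22.5686
Y = slope * X + intercept. To avoid rounding drift from the rounded slope/intercept, evaluate the equivalent form Y = mean_Y + SD_Y * (X - mean_X) / SD_X at full precision:
Y = 57.24 + 9.43 * (46 - 40.26) / 10.95
Y = 57.24 + 9.43 * 5.74 / 10.95
Y = 57.24 + 54.1282 / 10.95
Y = 57.24 + 4.9432
Y = 62.1832

62.1832


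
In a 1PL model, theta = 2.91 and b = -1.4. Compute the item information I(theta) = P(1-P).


P = 1/(1+exp(-(2.91--1.4))) = 0.9867
I = P*(1-P) = 0.9867 * 0.0133
I = 0.0131

0.0131


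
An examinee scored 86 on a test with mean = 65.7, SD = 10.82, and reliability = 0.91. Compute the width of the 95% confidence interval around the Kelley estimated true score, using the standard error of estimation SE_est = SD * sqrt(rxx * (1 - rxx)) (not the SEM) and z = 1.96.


True score estimate = 0.91*86 + 0.09*65.7 = 84.173
SE_est = SD * sqrt(rxx * (1 - rxx)) = 10.82 * sqrt(0.91 * 0.09) = 10.82 * sqrt(0.0819) = 3.096487
CI = T_est +/- z * SE_est, so width = 2 * z * SE_est = 2 * 1.96 * 3.096487
Width = 12.1382

12.1382


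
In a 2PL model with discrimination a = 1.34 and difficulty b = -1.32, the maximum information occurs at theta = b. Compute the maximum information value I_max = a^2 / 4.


For 2PL, max info at theta = b = -1.32
I_max = a^2 / 4 = 1.34^2 / 4
= 1.7956 / 4
I_max = 0.4489

0.4489


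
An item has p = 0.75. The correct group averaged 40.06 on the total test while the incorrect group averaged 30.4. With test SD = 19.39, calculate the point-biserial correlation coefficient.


q = 1 - p = 0.25
rpb = ((M1 - M0) / SD) * sqrt(p * q)
rpb = ((40.06 - 30.4) / 19.39) * sqrt(0.75 * 0.25)
rpb = 0.2157

0.2157


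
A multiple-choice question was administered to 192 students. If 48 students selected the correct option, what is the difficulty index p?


Item difficulty p = number correct / total examinees
p = 48 / 192
p = 0.25

0.25


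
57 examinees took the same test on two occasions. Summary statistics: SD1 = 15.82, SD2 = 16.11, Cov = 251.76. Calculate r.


r = cov(X,Y) / (SD_X * SD_Y)
r = 251.76 / (15.82 * 16.11)
r = 251.76 / 254.8602
r = 0.9878

0.9878


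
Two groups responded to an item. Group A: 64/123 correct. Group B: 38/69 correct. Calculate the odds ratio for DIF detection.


Odds_A = 64/59 = 1.0847
Odds_B = 38/31 = 1.2258
OR = Odds_A / Odds_B = 1.0847 / 1.2258
Exactly, OR = (64 * 31) / (59 * 38) = 1984 / 2242
OR = 0.8849

0.8849


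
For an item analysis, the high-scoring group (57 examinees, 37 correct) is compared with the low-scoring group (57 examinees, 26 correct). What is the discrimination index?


p_upper = 37/57 = 0.6491
p_lower = 26/57 = 0.4561
D = 0.6491 - 0.4561 = 0.193

0.193


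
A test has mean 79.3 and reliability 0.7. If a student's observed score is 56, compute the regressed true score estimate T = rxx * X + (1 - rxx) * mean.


T_est = rxx * X + (1 - rxx) * mean
T_est = 0.7 * 56 + 0.3 * 79.3
T_est = 39.2 + 23.79
T_est = 62.99

62.99


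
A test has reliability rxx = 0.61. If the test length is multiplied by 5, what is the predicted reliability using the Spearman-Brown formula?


r_new = (n * rxx) / (1 + (n-1) * rxx)
r_new = (5 * 0.61) / (1 + 4 * 0.61)
r_new = 3.05 / 3.44
r_new = 0.8866

0.8866


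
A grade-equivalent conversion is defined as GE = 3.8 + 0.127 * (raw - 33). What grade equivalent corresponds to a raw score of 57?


raw - median = 57 - 33 = 24
slope * diff = 0.127 * 24 = 3.048
GE = 3.8 + 3.048
GE = 6.848

6.848


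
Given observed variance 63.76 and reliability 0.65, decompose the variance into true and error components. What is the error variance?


var_true = rxx * var_obs = 0.65 * 63.76 = 41.444
var_error = var_obs - var_true
var_error = 63.76 - 41.444
var_error = 22.316

22.316


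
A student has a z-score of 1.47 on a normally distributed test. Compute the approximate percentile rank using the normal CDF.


CDF(z) = 0.5 * (1 + erf(z/sqrt(2)))
erf(1.0394) = 0.8584
CDF = 0.9292
Percentile rank = 0.9292 * 100 = 92.92

92.92


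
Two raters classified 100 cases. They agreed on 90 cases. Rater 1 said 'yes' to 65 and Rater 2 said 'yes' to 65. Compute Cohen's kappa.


P_o = 90/100 = 0.9
P_e = (65*65 + 35*35) / 10000 = 0.545
kappa = (P_o - P_e) / (1 - P_e)
kappa = (0.9 - 0.545) / (1 - 0.545)
kappa = 0.7802

0.7802


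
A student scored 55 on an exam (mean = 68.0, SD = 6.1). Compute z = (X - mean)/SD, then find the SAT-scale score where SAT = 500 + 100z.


z = (X - mean) / SD = (55 - 68.0) / 6.1
z = -13.0 / 6.1
z = -2.1311
SAT-scale = SAT = 500 + 100z
Carry z at full precision (z = -13.0 / 6.1) into the conversion:
SAT-scale = 500 + 100 * (-13.0 / 6.1) = 500 + -1300 / 6.1
SAT-scale = 500 + -213.1148
SAT-scale = 286.8852

286.8852


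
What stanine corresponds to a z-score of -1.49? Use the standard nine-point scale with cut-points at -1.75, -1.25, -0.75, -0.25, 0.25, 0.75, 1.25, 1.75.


Stanine boundaries: [-1.75, -1.25, -0.75, -0.25, 0.25, 0.75, 1.25, 1.75]
z = -1.49
Check each boundary:
  z >= -1.75 -> could be stanine 2
  z < -1.25
  z < -0.75
  z < -0.25
  z < 0.25
  z < 0.75
  z < 1.25
  z < 1.75
Highest qualifying boundary gives stanine = 2

2


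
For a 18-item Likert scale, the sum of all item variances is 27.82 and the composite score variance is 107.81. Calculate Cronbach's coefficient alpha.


alpha = (k/(k-1)) * (1 - sum(si^2)/s_total^2)
= (18/17) * (1 - 27.82/107.81)
alpha = 0.7856

0.7856


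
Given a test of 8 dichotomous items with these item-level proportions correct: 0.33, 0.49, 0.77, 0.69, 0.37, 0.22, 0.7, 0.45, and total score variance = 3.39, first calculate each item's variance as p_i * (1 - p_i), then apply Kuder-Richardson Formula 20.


For each item, compute p_i * q_i:
  Item 1: 0.33 * 0.67 = 0.2211
  Item 2: 0.49 * 0.51 = 0.2499
  Item 3: 0.77 * 0.23 = 0.1771
  Item 4: 0.69 * 0.31 = 0.2139
  Item 5: 0.37 * 0.63 = 0.2331
  Item 6: 0.22 * 0.78 = 0.1716
  Item 7: 0.7 * 0.3 = 0.21
  Item 8: 0.45 * 0.55 = 0.2475
Sum(p_i * q_i) = 0.2211 + 0.2499 + 0.1771 + 0.2139 + 0.2331 + 0.1716 + 0.21 + 0.2475 = 1.7242
KR-20 = (k/(k-1)) * (1 - Sum(p_i*q_i) / Var_total)
= (8/7) * (1 - 1.7242/3.39)
= 1.1429 * 0.4914
KR-20 = 0.5616

0.5616


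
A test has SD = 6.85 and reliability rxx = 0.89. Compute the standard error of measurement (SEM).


SEM = SD * sqrt(1 - rxx)
SEM = 6.85 * sqrt(1 - 0.89)
SEM = 6.85 * sqrt(0.11) = 6.85 * 0.331662
SEM = 2.2719

2.2719


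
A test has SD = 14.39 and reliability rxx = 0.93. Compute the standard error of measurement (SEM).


SEM = SD * sqrt(1 - rxx)
SEM = 14.39 * sqrt(1 - 0.93)
SEM = 14.39 * sqrt(0.07) = 14.39 * 0.264575
SEM = 3.8072

3.8072


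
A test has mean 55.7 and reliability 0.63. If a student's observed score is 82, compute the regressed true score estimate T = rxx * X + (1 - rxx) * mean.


T_est = rxx * X + (1 - rxx) * mean
T_est = 0.63 * 82 + 0.37 * 55.7
T_est = 51.66 + 20.609
T_est = 72.269

72.269


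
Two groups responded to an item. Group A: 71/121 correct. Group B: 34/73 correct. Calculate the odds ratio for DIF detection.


Odds_A = 71/50 = 1.42
Odds_B = 34/39 = 0.8718
OR = Odds_A / Odds_B = 1.42 / 0.8718
Exactly, OR = (71 * 39) / (50 * 34) = 2769 / 1700
OR = 1.6288

1.6288


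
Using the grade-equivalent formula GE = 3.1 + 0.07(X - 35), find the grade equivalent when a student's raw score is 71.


raw - median = 71 - 35 = 36
slope * diff = 0.07 * 36 = 2.52
GE = 3.1 + 2.52
GE = 5.62

5.62


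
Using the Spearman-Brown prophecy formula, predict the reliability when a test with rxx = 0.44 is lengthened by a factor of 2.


r_new = (n * rxx) / (1 + (n-1) * rxx)
r_new = (2 * 0.44) / (1 + 1 * 0.44)
r_new = 0.88 / 1.44
r_new = 0.6111

0.6111


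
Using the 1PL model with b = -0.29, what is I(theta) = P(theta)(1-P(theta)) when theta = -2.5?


P = 1/(1+exp(-(-2.5--0.29))) = 0.0989
I = P*(1-P) = 0.0989 * 0.9011
I = 0.0891

0.0891


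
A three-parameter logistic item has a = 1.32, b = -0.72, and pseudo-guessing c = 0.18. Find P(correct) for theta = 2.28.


logit = 1.32*(2.28 - -0.72) = 3.96
P* = 1/(1 + exp(-3.96)) = 0.9813
P = 0.18 + (1 - 0.18) * 0.9813
P = 0.9847

0.9847


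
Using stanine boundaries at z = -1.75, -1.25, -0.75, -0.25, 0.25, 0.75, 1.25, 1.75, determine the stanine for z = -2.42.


Stanine boundaries: [-1.75, -1.25, -0.75, -0.25, 0.25, 0.75, 1.25, 1.75]
z = -2.42
Check each boundary:
  z < -1.75
  z < -1.25
  z < -0.75
  z < -0.25
  z < 0.25
  z < 0.75
  z < 1.25
  z < 1.75
Highest qualifying boundary gives stanine = 1

1


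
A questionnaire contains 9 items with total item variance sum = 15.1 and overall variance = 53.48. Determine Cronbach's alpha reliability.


alpha = (k/(k-1)) * (1 - sum(si^2)/s_total^2)
= (9/8) * (1 - 15.1/53.48)
alpha = 0.8074

0.8074


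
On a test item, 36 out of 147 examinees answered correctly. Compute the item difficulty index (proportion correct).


Item difficulty p = number correct / total examinees
p = 36 / 147
p = 0.2449

0.2449


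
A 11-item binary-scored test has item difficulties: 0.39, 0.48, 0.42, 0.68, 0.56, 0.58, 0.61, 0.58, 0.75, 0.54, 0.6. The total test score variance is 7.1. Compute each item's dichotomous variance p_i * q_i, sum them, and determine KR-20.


For each item, compute p_i * q_i:
  Item 1: 0.39 * 0.61 = 0.2379
  Item 2: 0.48 * 0.52 = 0.2496
  Item 3: 0.42 * 0.58 = 0.2436
  Item 4: 0.68 * 0.32 = 0.2176
  Item 5: 0.56 * 0.44 = 0.2464
  Item 6: 0.58 * 0.42 = 0.2436
  Item 7: 0.61 * 0.39 = 0.2379
  Item 8: 0.58 * 0.42 = 0.2436
  Item 9: 0.75 * 0.25 = 0.1875
  Item 10: 0.54 * 0.46 = 0.2484
  Item 11: 0.6 * 0.4 = 0.24
Sum(p_i * q_i) = 0.2379 + 0.2496 + 0.2436 + 0.2176 + 0.2464 + 0.2436 + 0.2379 + 0.2436 + 0.1875 + 0.2484 + 0.24 = 2.5961
KR-20 = (k/(k-1)) * (1 - Sum(p_i*q_i) / Var_total)
= (11/10) * (1 - 2.5961/7.1)
= 1.1 * 0.6344
KR-20 = 0.6978

0.6978


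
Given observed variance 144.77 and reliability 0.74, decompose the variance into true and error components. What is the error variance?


var_true = rxx * var_obs = 0.74 * 144.77 = 107.1298
var_error = var_obs - var_true
var_error = 144.77 - 107.1298
var_error = 37.6402

37.6402


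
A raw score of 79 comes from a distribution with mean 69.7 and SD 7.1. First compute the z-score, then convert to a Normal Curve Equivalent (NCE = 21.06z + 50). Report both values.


z = (X - mean) / SD = (79 - 69.7) / 7.1
z = 9.3 / 7.1
z = 1.3099
NCE = NCE = 21.06z + 50
Carry z at full precision (z = 9.3 / 7.1) into the conversion:
NCE = 21.06 * (9.3 / 7.1) + 50 = 195.858 / 7.1 + 50
NCE = 27.5856 + 50
NCE = 77.5856

77.5856


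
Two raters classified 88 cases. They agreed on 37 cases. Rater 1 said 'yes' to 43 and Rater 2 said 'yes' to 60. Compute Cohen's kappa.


P_o = 37/88 = 0.420455
P_e = (43*60 + 45*28) / 7744 = 0.495868
kappa = (P_o - P_e) / (1 - P_e)
kappa = (0.420455 - 0.495868) / (1 - 0.495868)
kappa = -0.1496

-0.1496


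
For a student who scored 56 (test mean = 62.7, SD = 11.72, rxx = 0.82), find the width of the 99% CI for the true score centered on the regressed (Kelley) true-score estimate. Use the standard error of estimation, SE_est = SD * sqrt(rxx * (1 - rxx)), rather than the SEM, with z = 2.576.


True score estimate = 0.82*56 + 0.18*62.7 = 57.206
SE_est = SD * sqrt(rxx * (1 - rxx)) = 11.72 * sqrt(0.82 * 0.18) = 11.72 * sqrt(0.1476) = 4.502677
CI = T_est +/- z * SE_est, so width = 2 * z * SE_est = 2 * 2.576 * 4.502677
Width = 23.1978

23.1978


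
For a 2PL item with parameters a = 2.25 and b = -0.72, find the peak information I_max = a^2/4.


For 2PL, max info at theta = b = -0.72
I_max = a^2 / 4 = 2.25^2 / 4
= 5.0625 / 4
I_max = 1.2656

1.2656


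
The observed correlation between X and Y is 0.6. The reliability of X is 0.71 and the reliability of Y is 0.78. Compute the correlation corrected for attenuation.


r_corrected = rxy / sqrt(rxx * ryy)
= 0.6 / sqrt(0.71 * 0.78)
= 0.6 / sqrt(0.5538)
= 0.6 / 0.744177
r_corrected = 0.8063

0.8063


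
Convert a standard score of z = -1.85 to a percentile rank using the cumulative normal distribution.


CDF(z) = 0.5 * (1 + erf(z/sqrt(2)))
erf(-1.3081) = -0.9357
CDF = 0.0322
Percentile rank = 0.0322 * 100 = 3.22

3.22


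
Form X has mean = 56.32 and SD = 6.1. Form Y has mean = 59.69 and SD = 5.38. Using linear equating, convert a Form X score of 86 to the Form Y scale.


slope = SD_Y / SD_X = 5.38 / 6.1 ~ 0.882
intercept = mean_Y - slope * mean_X = 59.69 - (5.38 / 6.1) * 56.32 ~ 10.0176
Y = slope * X + intercept. To avoid rounding drift from the rounded slope/intercept, evaluate the equivalent form Y = mean_Y + SD_Y * (X - mean_X) / SD_X at full precision:
Y = 59.69 + 5.38 * (86 - 56.32) / 6.1
Y = 59.69 + 5.38 * 29.68 / 6.1
Y = 59.69 + 159.6784 / 6.1
Y = 59.69 + 26.1768
Y = 85.8668

85.8668


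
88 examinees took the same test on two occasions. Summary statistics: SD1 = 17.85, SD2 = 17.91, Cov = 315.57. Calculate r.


r = cov(X,Y) / (SD_X * SD_Y)
r = 315.57 / (17.85 * 17.91)
r = 315.57 / 319.6935
r = 0.9871

0.9871


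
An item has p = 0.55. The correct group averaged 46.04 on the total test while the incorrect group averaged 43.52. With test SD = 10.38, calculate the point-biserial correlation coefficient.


q = 1 - p = 0.45
rpb = ((M1 - M0) / SD) * sqrt(p * q)
rpb = ((46.04 - 43.52) / 10.38) * sqrt(0.55 * 0.45)
rpb = 0.1208

0.1208


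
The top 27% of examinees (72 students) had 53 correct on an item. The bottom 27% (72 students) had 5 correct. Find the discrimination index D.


p_upper = 53/72 = 0.7361
p_lower = 5/72 = 0.0694
D = 0.7361 - 0.0694 = 0.6667

0.6667


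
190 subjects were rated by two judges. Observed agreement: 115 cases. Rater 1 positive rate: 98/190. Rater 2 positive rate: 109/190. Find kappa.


P_o = 115/190 = 0.605263
P_e = (98*109 + 92*81) / 36100 = 0.502327
kappa = (P_o - P_e) / (1 - P_e)
kappa = (0.605263 - 0.502327) / (1 - 0.502327)
kappa = 0.2068

0.2068


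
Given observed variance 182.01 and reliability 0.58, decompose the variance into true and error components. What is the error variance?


var_true = rxx * var_obs = 0.58 * 182.01 = 105.5658
var_error = var_obs - var_true
var_error = 182.01 - 105.5658
var_error = 76.4442

76.4442


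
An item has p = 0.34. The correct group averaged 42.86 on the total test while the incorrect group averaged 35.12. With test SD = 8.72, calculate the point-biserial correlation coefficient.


q = 1 - p = 0.66
rpb = ((M1 - M0) / SD) * sqrt(p * q)
rpb = ((42.86 - 35.12) / 8.72) * sqrt(0.34 * 0.66)
rpb = 0.4205

0.4205


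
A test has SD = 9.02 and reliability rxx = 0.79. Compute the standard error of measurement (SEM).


SEM = SD * sqrt(1 - rxx)
SEM = 9.02 * sqrt(1 - 0.79)
SEM = 9.02 * sqrt(0.21) = 9.02 * 0.458258
SEM = 4.1335

4.1335


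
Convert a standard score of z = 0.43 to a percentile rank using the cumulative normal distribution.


CDF(z) = 0.5 * (1 + erf(z/sqrt(2)))
erf(0.3041) = 0.3328
CDF = 0.6664
Percentile rank = 0.6664 * 100 = 66.64

66.64


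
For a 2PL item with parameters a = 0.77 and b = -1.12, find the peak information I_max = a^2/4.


For 2PL, max info at theta = b = -1.12
I_max = a^2 / 4 = 0.77^2 / 4
= 0.5929 / 4
I_max = 0.1482

0.1482


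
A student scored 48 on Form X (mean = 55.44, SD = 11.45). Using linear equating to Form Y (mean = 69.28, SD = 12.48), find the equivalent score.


slope = SD_Y / SD_X = 12.48 / 11.45 ~ 1.09
intercept = mean_Y - slope * mean_X = 69.28 - (12.48 / 11.45) * 55.44 ~ 8.8528
Y = slope * X + intercept. To avoid rounding drift from the rounded slope/intercept, evaluate the equivalent form Y = mean_Y + SD_Y * (X - mean_X) / SD_X at full precision:
Y = 69.28 + 12.48 * (48 - 55.44) / 11.45
Y = 69.28 - 12.48 * 7.44 / 11.45
Y = 69.28 - 92.8512 / 11.45
Y = 69.28 - 8.1093
Y = 61.1707

61.1707


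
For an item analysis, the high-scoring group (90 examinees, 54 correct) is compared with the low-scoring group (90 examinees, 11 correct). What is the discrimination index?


p_upper = 54/90 = 0.6
p_lower = 11/90 = 0.1222
D = 0.6 - 0.1222 = 0.4778

0.4778


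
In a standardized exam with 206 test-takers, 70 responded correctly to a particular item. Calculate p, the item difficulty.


Item difficulty p = number correct / total examinees
p = 70 / 206
p = 0.3398

0.3398


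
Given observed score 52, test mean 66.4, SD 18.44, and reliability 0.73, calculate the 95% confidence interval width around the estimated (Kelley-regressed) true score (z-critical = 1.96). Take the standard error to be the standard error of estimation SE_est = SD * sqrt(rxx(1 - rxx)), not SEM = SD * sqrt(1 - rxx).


True score estimate = 0.73*52 + 0.27*66.4 = 55.888
SE_est = SD * sqrt(rxx * (1 - rxx)) = 18.44 * sqrt(0.73 * 0.27) = 18.44 * sqrt(0.1971) = 8.186612
CI = T_est +/- z * SE_est, so width = 2 * z * SE_est = 2 * 1.96 * 8.186612
Width = 32.0915

32.0915
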